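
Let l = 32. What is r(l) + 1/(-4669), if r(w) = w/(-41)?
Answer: -149449/191429 ≈ -0.78070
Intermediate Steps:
r(w) = -w/41 (r(w) = w*(-1/41) = -w/41)
r(l) + 1/(-4669) = -1/41*32 + 1/(-4669) = -32/41 - 1/4669 = -149449/191429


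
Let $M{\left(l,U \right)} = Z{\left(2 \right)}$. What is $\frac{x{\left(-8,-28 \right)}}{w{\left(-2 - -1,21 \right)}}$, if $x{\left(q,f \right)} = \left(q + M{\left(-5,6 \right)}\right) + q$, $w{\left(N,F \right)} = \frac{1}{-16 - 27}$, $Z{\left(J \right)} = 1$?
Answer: $645$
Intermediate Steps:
$M{\left(l,U \right)} = 1$
$w{\left(N,F \right)} = - \frac{1}{43}$ ($w{\left(N,F \right)} = \frac{1}{-43} = - \frac{1}{43}$)
$x{\left(q,f \right)} = 1 + 2 q$ ($x{\left(q,f \right)} = \left(q + 1\right) + q = \left(1 + q\right) + q = 1 + 2 q$)
$\frac{x{\left(-8,-28 \right)}}{w{\left(-2 - -1,21 \right)}} = \frac{1 + 2 \left(-8\right)}{- \frac{1}{43}} = \left(1 - 16\right) \left(-43\right) = \left(-15\right) \left(-43\right) = 645$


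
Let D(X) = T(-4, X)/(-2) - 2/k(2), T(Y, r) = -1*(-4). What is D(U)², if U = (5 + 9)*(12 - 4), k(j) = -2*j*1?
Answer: 9/4 ≈ 2.2500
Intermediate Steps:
k(j) = -2*j
U = 112 (U = 14*8 = 112)
T(Y, r) = 4
D(X) = -3/2 (D(X) = 4/(-2) - 2/((-2*2)) = 4*(-½) - 2/(-4) = -2 - 2*(-¼) = -2 + ½ = -3/2)
D(U)² = (-3/2)² = 9/4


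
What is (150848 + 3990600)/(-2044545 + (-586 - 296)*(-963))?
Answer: -4141448/1195179 ≈ -3.4651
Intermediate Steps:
(150848 + 3990600)/(-2044545 + (-586 - 296)*(-963)) = 4141448/(-2044545 - 882*(-963)) = 4141448/(-2044545 + 849366) = 4141448/(-1195179) = 4141448*(-1/1195179) = -4141448/1195179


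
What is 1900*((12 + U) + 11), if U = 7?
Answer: 57000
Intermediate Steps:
1900*((12 + U) + 11) = 1900*((12 + 7) + 11) = 1900*(19 + 11) = 1900*30 = 57000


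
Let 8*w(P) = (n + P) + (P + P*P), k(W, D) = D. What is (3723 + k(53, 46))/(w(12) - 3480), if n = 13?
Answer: -30152/27659 ≈ -1.0901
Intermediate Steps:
w(P) = 13/8 + P/4 + P²/8 (w(P) = ((13 + P) + (P + P*P))/8 = ((13 + P) + (P + P²))/8 = (13 + P² + 2*P)/8 = 13/8 + P/4 + P²/8)
(3723 + k(53, 46))/(w(12) - 3480) = (3723 + 46)/((13/8 + (¼)*12 + (⅛)*12²) - 3480) = 3769/((13/8 + 3 + (⅛)*144) - 3480) = 3769/((13/8 + 3 + 18) - 3480) = 3769/(181/8 - 3480) = 3769/(-27659/8) = 3769*(-8/27659) = -30152/27659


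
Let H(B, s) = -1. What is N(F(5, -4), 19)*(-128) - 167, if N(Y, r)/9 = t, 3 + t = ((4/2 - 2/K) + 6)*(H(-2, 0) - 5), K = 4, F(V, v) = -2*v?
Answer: 55129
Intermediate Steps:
t = -48 (t = -3 + ((4/2 - 2/4) + 6)*(-1 - 5) = -3 + ((4*(1/2) - 2*1/4) + 6)*(-6) = -3 + ((2 - 1/2) + 6)*(-6) = -3 + (3/2 + 6)*(-6) = -3 + (15/2)*(-6) = -3 - 45 = -48)
N(Y, r) = -432 (N(Y, r) = 9*(-48) = -432)
N(F(5, -4), 19)*(-128) - 167 = -432*(-128) - 167 = 55296 - 167 = 55129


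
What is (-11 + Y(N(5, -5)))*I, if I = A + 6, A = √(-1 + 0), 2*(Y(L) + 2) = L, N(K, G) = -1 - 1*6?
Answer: -99 - 33*I/2 ≈ -99.0 - 16.5*I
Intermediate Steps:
N(K, G) = -7 (N(K, G) = -1 - 6 = -7)
Y(L) = -2 + L/2
A = I (A = √(-1) = I ≈ 1.0*I)
I = 6 + I (I = I + 6 = 6 + I ≈ 6.0 + 1.0*I)
(-11 + Y(N(5, -5)))*I = (-11 + (-2 + (½)*(-7)))*(6 + I) = (-11 + (-2 - 7/2))*(6 + I) = (-11 - 11/2)*(6 + I) = -33*(6 + I)/2 = -99 - 33*I/2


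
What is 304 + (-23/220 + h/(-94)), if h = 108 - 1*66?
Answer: 3137659/10340 ≈ 303.45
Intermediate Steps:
h = 42 (h = 108 - 66 = 42)
304 + (-23/220 + h/(-94)) = 304 + (-23/220 + 42/(-94)) = 304 + (-23*1/220 + 42*(-1/94)) = 304 + (-23/220 - 21/47) = 304 - 5701/10340 = 3137659/10340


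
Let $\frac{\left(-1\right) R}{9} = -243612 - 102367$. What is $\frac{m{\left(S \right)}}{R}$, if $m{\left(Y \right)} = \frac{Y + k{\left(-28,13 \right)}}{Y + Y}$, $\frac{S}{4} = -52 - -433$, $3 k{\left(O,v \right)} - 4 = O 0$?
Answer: $\frac{572}{3559085973} \approx 1.6072 \cdot 10^{-7}$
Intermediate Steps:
$k{\left(O,v \right)} = \frac{4}{3}$ ($k{\left(O,v \right)} = \frac{4}{3} + \frac{O 0}{3} = \frac{4}{3} + \frac{1}{3} \cdot 0 = \frac{4}{3} + 0 = \frac{4}{3}$)
$S = 1524$ ($S = 4 \left(-52 - -433\right) = 4 \left(-52 + 433\right) = 4 \cdot 381 = 1524$)
$R = 3113811$ ($R = - 9 \left(-243612 - 102367\right) = \left(-9\right) \left(-345979\right) = 3113811$)
$m{\left(Y \right)} = \frac{\frac{4}{3} + Y}{2 Y}$ ($m{\left(Y \right)} = \frac{Y + \frac{4}{3}}{Y + Y} = \frac{\frac{4}{3} + Y}{2 Y}$)
$\frac{m{\left(S \right)}}{R} = \frac{\frac{1}{6} \cdot \frac{1}{1524} \left(4 + 3 \cdot 1524\right)}{3113811} = \frac{1}{6} \cdot \frac{1}{1524} \left(4 + 4572\right) \frac{1}{3113811} = \frac{1}{6} \cdot \frac{1}{1524} \cdot 4576 \cdot \frac{1}{3113811} = \frac{572}{1143} \cdot \frac{1}{3113811} = \frac{572}{3559085973}$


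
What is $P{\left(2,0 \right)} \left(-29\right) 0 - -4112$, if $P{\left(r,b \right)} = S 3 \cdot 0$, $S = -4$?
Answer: $4112$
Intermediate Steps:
$P{\left(r,b \right)} = 0$ ($P{\left(r,b \right)} = \left(-4\right) 3 \cdot 0 = \left(-12\right) 0 = 0$)
$P{\left(2,0 \right)} \left(-29\right) 0 - -4112 = 0 \left(-29\right) 0 - -4112 = 0 \cdot 0 + 4112 = 0 + 4112 = 4112$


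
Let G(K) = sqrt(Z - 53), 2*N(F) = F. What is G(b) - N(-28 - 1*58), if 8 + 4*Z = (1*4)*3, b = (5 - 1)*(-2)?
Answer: 43 + 2*I*sqrt(13) ≈ 43.0 + 7.2111*I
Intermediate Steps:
N(F) = F/2
b = -8 (b = 4*(-2) = -8)
Z = 1 (Z = -2 + ((1*4)*3)/4 = -2 + (4*3)/4 = -2 + (1/4)*12 = -2 + 3 = 1)
G(K) = 2*I*sqrt(13) (G(K) = sqrt(1 - 53) = sqrt(-52) = 2*I*sqrt(13))
G(b) - N(-28 - 1*58) = 2*I*sqrt(13) - (-28 - 1*58)/2 = 2*I*sqrt(13) - (-28 - 58)/2 = 2*I*sqrt(13) - (-86)/2 = 2*I*sqrt(13) - 1*(-43) = 2*I*sqrt(13) + 43 = 43 + 2*I*sqrt(13)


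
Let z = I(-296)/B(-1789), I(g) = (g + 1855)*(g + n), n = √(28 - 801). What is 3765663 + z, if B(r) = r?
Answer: 6737232571/1789 - 1559*I*√773/1789 ≈ 3.7659e+6 - 24.228*I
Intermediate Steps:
n = I*√773 (n = √(-773) = I*√773 ≈ 27.803*I)
I(g) = (1855 + g)*(g + I*√773) (I(g) = (g + 1855)*(g + I*√773) = (1855 + g)*(g + I*√773))
z = 461464/1789 - 1559*I*√773/1789 (z = ((-296)² + 1855*(-296) + 1855*I*√773 + I*(-296)*√773)/(-1789) = (87616 - 549080 + 1855*I*√773 - 296*I*√773)*(-1/1789) = (-461464 + 1559*I*√773)*(-1/1789) = 461464/1789 - 1559*I*√773/1789 ≈ 257.95 - 24.228*I)
3765663 + z = 3765663 + (461464/1789 - 1559*I*√773/1789) = 6737232571/1789 - 1559*I*√773/1789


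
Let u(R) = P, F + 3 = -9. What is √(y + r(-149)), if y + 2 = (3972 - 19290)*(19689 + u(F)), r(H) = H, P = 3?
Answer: I*√301642207 ≈ 17368.0*I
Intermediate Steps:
F = -12 (F = -3 - 9 = -12)
u(R) = 3
y = -301642058 (y = -2 + (3972 - 19290)*(19689 + 3) = -2 - 15318*19692 = -2 - 301642056 = -301642058)
√(y + r(-149)) = √(-301642058 - 149) = √(-301642207) = I*√301642207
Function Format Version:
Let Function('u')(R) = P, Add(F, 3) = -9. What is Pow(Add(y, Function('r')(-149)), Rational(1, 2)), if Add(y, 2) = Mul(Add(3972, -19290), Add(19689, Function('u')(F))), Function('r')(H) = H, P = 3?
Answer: Mul(I, Pow(301642207, Rational(1, 2))) ≈ Mul(17368., I)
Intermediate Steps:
F = -12 (F = Add(-3, -9) = -12)
Function('u')(R) = 3
y = -301642058 (y = Add(-2, Mul(Add(3972, -19290), Add(19689, 3))) = Add(-2, Mul(-15318, 19692)) = Add(-2, -301642056) = -301642058)
Pow(Add(y, Function('r')(-149)), Rational(1, 2)) = Pow(Add(-301642058, -149), Rational(1, 2)) = Pow(-301642207, Rational(1, 2)) = Mul(I, Pow(301642207, Rational(1, 2)))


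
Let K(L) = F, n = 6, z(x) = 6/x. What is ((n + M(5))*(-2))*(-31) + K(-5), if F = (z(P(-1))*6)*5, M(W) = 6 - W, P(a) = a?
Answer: 254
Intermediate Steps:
F = -180 (F = ((6/(-1))*6)*5 = ((6*(-1))*6)*5 = -6*6*5 = -36*5 = -180)
K(L) = -180
((n + M(5))*(-2))*(-31) + K(-5) = ((6 + (6 - 1*5))*(-2))*(-31) - 180 = ((6 + (6 - 5))*(-2))*(-31) - 180 = ((6 + 1)*(-2))*(-31) - 180 = (7*(-2))*(-31) - 180 = -14*(-31) - 180 = 434 - 180 = 254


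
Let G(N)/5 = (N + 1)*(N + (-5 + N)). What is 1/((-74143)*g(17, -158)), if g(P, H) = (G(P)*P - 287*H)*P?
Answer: -1/113080827596 ≈ -8.8432e-12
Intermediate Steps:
G(N) = 5*(1 + N)*(-5 + 2*N) (G(N) = 5*((N + 1)*(N + (-5 + N))) = 5*((1 + N)*(-5 + 2*N)) = 5*(1 + N)*(-5 + 2*N))
g(P, H) = P*(-287*H + P*(-25 - 15*P + 10*P²)) (g(P, H) = ((-25 - 15*P + 10*P²)*P - 287*H)*P = (P*(-25 - 15*P + 10*P²) - 287*H)*P = (-287*H + P*(-25 - 15*P + 10*P²))*P = P*(-287*H + P*(-25 - 15*P + 10*P²)))
1/((-74143)*g(17, -158)) = 1/((-74143)*((17*(-287*(-158) - 25*17 - 15*17² + 10*17³)))) = -1/(17*(45346 - 425 - 15*289 + 10*4913))/74143 = -1/(17*(45346 - 425 - 4335 + 49130))/74143 = -1/(74143*(17*89716)) = -1/74143/1525172 = -1/74143*1/1525172 = -1/113080827596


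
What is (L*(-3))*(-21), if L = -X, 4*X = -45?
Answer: 2835/4 ≈ 708.75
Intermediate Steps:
X = -45/4 (X = (1/4)*(-45) = -45/4 ≈ -11.250)
L = 45/4 (L = -1*(-45/4) = 45/4 ≈ 11.250)
(L*(-3))*(-21) = ((45/4)*(-3))*(-21) = -135/4*(-21) = 2835/4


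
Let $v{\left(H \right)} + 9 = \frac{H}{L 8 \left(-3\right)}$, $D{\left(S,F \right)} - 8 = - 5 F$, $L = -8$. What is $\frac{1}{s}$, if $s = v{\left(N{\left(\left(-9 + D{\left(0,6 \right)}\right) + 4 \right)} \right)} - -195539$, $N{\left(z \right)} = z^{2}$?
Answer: $\frac{64}{12514163} \approx 5.1142 \cdot 10^{-6}$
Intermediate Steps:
$D{\left(S,F \right)} = 8 - 5 F$
$v{\left(H \right)} = -9 + \frac{H}{192}$ ($v{\left(H \right)} = -9 + \frac{H}{\left(-8\right) 8 \left(-3\right)} = -9 + \frac{H}{\left(-64\right) \left(-3\right)} = -9 + \frac{H}{192}$)
$s = \frac{12514163}{64}$ ($s = \left(-9 + \frac{\left(\left(-9 + \left(8 - 30\right)\right) + 4\right)^{2}}{192}\right) - -195539 = \left(-9 + \frac{\left(\left(-9 + \left(8 - 30\right)\right) + 4\right)^{2}}{192}\right) + 195539 = \left(-9 + \frac{\left(\left(-9 - 22\right) + 4\right)^{2}}{192}\right) + 195539 = \left(-9 + \frac{\left(-31 + 4\right)^{2}}{192}\right) + 195539 = \left(-9 + \frac{\left(-27\right)^{2}}{192}\right) + 195539 = \left(-9 + \frac{1}{192} \cdot 729\right) + 195539 = \left(-9 + \frac{243}{64}\right) + 195539 = - \frac{333}{64} + 195539 = \frac{12514163}{64} \approx 1.9553 \cdot 10^{5}$)
$\frac{1}{s} = \frac{1}{\frac{12514163}{64}} = \frac{64}{12514163}$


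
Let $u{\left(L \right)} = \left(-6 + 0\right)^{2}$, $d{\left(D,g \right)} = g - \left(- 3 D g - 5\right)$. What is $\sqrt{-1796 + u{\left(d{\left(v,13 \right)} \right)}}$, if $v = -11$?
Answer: $4 i \sqrt{110} \approx 41.952 i$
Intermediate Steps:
$d{\left(D,g \right)} = 5 + g + 3 D g$ ($d{\left(D,g \right)} = g - \left(- 3 D g - 5\right) = g - \left(-5 - 3 D g\right) = g + \left(5 + 3 D g\right) = 5 + g + 3 D g$)
$u{\left(L \right)} = 36$ ($u{\left(L \right)} = \left(-6\right)^{2} = 36$)
$\sqrt{-1796 + u{\left(d{\left(v,13 \right)} \right)}} = \sqrt{-1796 + 36} = \sqrt{-1760} = 4 i \sqrt{110}$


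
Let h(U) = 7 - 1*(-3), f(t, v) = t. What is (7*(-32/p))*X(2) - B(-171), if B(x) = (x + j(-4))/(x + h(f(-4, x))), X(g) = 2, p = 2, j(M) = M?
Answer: -5177/23 ≈ -225.09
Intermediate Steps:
h(U) = 10 (h(U) = 7 + 3 = 10)
B(x) = (-4 + x)/(10 + x) (B(x) = (x - 4)/(x + 10) = (-4 + x)/(10 + x))
(7*(-32/p))*X(2) - B(-171) = (7*(-32/2))*2 - (-4 - 171)/(10 - 171) = (7*(-32*½))*2 - (-175)/(-161) = (7*(-16))*2 - (-1)*(-175)/161 = -112*2 - 1*25/23 = -224 - 25/23 = -5177/23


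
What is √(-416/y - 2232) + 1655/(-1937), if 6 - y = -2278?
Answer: -1655/1937 + 4*I*√45486431/571 ≈ -0.85441 + 47.246*I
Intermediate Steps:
y = 2284 (y = 6 - 1*(-2278) = 6 + 2278 = 2284)
√(-416/y - 2232) + 1655/(-1937) = √(-416/2284 - 2232) + 1655/(-1937) = √(-416*1/2284 - 2232) + 1655*(-1/1937) = √(-104/571 - 2232) - 1655/1937 = √(-1274576/571) - 1655/1937 = 4*I*√45486431/571 - 1655/1937 = -1655/1937 + 4*I*√45486431/571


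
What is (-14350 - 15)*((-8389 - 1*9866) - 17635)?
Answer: 515559850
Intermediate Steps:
(-14350 - 15)*((-8389 - 1*9866) - 17635) = -14365*((-8389 - 9866) - 17635) = -14365*(-18255 - 17635) = -14365*(-35890) = 515559850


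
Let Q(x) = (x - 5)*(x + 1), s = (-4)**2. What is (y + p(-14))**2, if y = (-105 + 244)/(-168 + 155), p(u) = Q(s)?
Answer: 5253264/169 ≈ 31084.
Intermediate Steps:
s = 16
Q(x) = (1 + x)*(-5 + x) (Q(x) = (-5 + x)*(1 + x) = (1 + x)*(-5 + x))
p(u) = 187 (p(u) = -5 + 16**2 - 4*16 = -5 + 256 - 64 = 187)
y = -139/13 (y = 139/(-13) = 139*(-1/13) = -139/13 ≈ -10.692)
(y + p(-14))**2 = (-139/13 + 187)**2 = (2292/13)**2 = 5253264/169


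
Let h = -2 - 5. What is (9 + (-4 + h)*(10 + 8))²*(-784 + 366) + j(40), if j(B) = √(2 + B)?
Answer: -14931378 + √42 ≈ -1.4931e+7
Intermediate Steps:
h = -7
(9 + (-4 + h)*(10 + 8))²*(-784 + 366) + j(40) = (9 + (-4 - 7)*(10 + 8))²*(-784 + 366) + √(2 + 40) = (9 - 11*18)²*(-418) + √42 = (9 - 198)²*(-418) + √42 = (-189)²*(-418) + √42 = 35721*(-418) + √42 = -14931378 + √42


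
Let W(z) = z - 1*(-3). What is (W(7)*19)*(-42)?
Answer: -7980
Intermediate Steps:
W(z) = 3 + z (W(z) = z + 3 = 3 + z)
(W(7)*19)*(-42) = ((3 + 7)*19)*(-42) = (10*19)*(-42) = 190*(-42) = -7980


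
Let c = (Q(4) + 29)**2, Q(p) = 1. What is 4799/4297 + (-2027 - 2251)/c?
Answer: -2343911/644550 ≈ -3.6365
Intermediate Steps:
c = 900 (c = (1 + 29)**2 = 30**2 = 900)
4799/4297 + (-2027 - 2251)/c = 4799/4297 + (-2027 - 2251)/900 = 4799*(1/4297) - 4278*1/900 = 4799/4297 - 713/150 = -2343911/644550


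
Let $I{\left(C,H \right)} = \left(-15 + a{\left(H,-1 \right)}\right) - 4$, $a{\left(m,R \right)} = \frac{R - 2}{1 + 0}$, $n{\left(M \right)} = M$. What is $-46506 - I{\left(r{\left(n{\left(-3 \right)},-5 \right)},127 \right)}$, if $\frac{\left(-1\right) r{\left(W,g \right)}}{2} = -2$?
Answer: $-46484$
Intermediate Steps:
$a{\left(m,R \right)} = -2 + R$ ($a{\left(m,R \right)} = \frac{-2 + R}{1} = \left(-2 + R\right) 1 = -2 + R$)
$r{\left(W,g \right)} = 4$ ($r{\left(W,g \right)} = \left(-2\right) \left(-2\right) = 4$)
$I{\left(C,H \right)} = -22$ ($I{\left(C,H \right)} = \left(-15 - 3\right) - 4 = -18 - 4 = -22$)
$-46506 - I{\left(r{\left(n{\left(-3 \right)},-5 \right)},127 \right)} = -46506 - -22 = -46506 + 22 = -46484$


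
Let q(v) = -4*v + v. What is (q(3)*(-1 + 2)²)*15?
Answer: -135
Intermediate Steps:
q(v) = -3*v
(q(3)*(-1 + 2)²)*15 = ((-3*3)*(-1 + 2)²)*15 = -9*1²*15 = -9*1*15 = -9*15 = -135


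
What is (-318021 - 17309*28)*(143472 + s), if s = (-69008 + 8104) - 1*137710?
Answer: 44260994566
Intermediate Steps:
s = -198614 (s = -60904 - 137710 = -198614)
(-318021 - 17309*28)*(143472 + s) = (-318021 - 17309*28)*(143472 - 198614) = (-318021 - 484652)*(-55142) = -802673*(-55142) = 44260994566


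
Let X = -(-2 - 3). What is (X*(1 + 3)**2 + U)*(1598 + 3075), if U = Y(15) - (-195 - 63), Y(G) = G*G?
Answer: 2630899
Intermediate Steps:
X = 5 (X = -1*(-5) = 5)
Y(G) = G**2
U = 483 (U = 15**2 - (-195 - 63) = 225 - 1*(-258) = 225 + 258 = 483)
(X*(1 + 3)**2 + U)*(1598 + 3075) = (5*(1 + 3)**2 + 483)*(1598 + 3075) = (5*4**2 + 483)*4673 = (5*16 + 483)*4673 = (80 + 483)*4673 = 563*4673 = 2630899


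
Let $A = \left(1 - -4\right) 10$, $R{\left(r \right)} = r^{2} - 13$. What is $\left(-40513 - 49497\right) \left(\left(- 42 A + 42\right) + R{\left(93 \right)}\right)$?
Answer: $-592085780$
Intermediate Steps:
$R{\left(r \right)} = -13 + r^{2}$
$A = 50$ ($A = \left(1 + 4\right) 10 = 5 \cdot 10 = 50$)
$\left(-40513 - 49497\right) \left(\left(- 42 A + 42\right) + R{\left(93 \right)}\right) = \left(-40513 - 49497\right) \left(\left(\left(-42\right) 50 + 42\right) - \left(13 - 93^{2}\right)\right) = - 90010 \left(\left(-2100 + 42\right) + \left(-13 + 8649\right)\right) = - 90010 \left(-2058 + 8636\right) = \left(-90010\right) 6578 = -592085780$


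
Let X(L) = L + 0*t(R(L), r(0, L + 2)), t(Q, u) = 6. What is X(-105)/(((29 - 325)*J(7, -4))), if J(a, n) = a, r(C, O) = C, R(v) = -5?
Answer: 15/296 ≈ 0.050676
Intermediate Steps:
X(L) = L (X(L) = L + 0*6 = L + 0 = L)
X(-105)/(((29 - 325)*J(7, -4))) = -105*1/(7*(29 - 325)) = -105/((-296*7)) = -105/(-2072) = -105*(-1/2072) = 15/296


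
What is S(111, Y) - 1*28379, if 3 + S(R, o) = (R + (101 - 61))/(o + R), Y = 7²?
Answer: -4540969/160 ≈ -28381.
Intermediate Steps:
Y = 49
S(R, o) = -3 + (40 + R)/(R + o) (S(R, o) = -3 + (R + (101 - 61))/(o + R) = -3 + (R + 40)/(R + o) = -3 + (40 + R)/(R + o))
S(111, Y) - 1*28379 = (40 - 3*49 - 2*111)/(111 + 49) - 1*28379 = (40 - 147 - 222)/160 - 28379 = (1/160)*(-329) - 28379 = -329/160 - 28379 = -4540969/160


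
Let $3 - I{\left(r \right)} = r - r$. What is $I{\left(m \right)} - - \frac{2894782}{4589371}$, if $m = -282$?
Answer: $\frac{16662895}{4589371} \approx 3.6308$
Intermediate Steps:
$I{\left(r \right)} = 3$ ($I{\left(r \right)} = 3 - \left(r - r\right) = 3 - 0 = 3 + 0 = 3$)
$I{\left(m \right)} - - \frac{2894782}{4589371} = 3 - - \frac{2894782}{4589371} = 3 + \frac{2894782}{4589371} = \frac{16662895}{4589371}$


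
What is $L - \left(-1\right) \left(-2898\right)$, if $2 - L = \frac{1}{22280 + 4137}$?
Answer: $- \frac{76503633}{26417} \approx -2896.0$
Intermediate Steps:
$L = \frac{52833}{26417}$ ($L = 2 - \frac{1}{22280 + 4137} = 2 - \frac{1}{26417} = \frac{52833}{26417} \approx 2.0$)
$L - \left(-1\right) \left(-2898\right) = \frac{52833}{26417} - \left(-1\right) \left(-2898\right) = \frac{52833}{26417} - 2898 = - \frac{76503633}{26417}$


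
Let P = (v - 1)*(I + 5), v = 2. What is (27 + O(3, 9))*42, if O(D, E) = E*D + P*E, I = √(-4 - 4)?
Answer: 4158 + 756*I*√2 ≈ 4158.0 + 1069.1*I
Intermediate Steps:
I = 2*I*√2 (I = √(-8) = 2*I*√2 ≈ 2.8284*I)
P = 5 + 2*I*√2 (P = (2 - 1)*(2*I*√2 + 5) = 1*(5 + 2*I*√2) = 5 + 2*I*√2 ≈ 5.0 + 2.8284*I)
O(D, E) = D*E + E*(5 + 2*I*√2) (O(D, E) = E*D + (5 + 2*I*√2)*E = D*E + E*(5 + 2*I*√2))
(27 + O(3, 9))*42 = (27 + 9*(5 + 3 + 2*I*√2))*42 = (27 + 9*(8 + 2*I*√2))*42 = (27 + (72 + 18*I*√2))*42 = (99 + 18*I*√2)*42 = 4158 + 756*I*√2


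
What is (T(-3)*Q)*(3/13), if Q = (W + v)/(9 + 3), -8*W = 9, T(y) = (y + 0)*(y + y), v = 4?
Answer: 207/208 ≈ 0.99519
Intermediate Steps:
T(y) = 2*y² (T(y) = y*(2*y) = 2*y²)
W = -9/8 (W = -⅛*9 = -9/8 ≈ -1.1250)
Q = 23/96 (Q = (-9/8 + 4)/(9 + 3) = (23/8)/12 = (23/8)*(1/12) = 23/96 ≈ 0.23958)
(T(-3)*Q)*(3/13) = ((2*(-3)²)*(23/96))*(3/13) = ((2*9)*(23/96))*(3*(1/13)) = (18*(23/96))*(3/13) = (69/16)*(3/13) = 207/208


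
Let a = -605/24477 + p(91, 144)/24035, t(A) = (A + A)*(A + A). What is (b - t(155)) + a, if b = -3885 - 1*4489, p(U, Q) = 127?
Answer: -61462556138026/588304695 ≈ -1.0447e+5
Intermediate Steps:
t(A) = 4*A² (t(A) = (2*A)*(2*A) = 4*A²)
b = -8374 (b = -3885 - 4489 = -8374)
a = -11432596/588304695 (a = -605/24477 + 127/24035 = -11432596/588304695 ≈ -0.019433)
(b - t(155)) + a = (-8374 - 4*155²) - 11432596/588304695 = (-8374 - 4*24025) - 11432596/588304695 = (-8374 - 1*96100) - 11432596/588304695 = (-8374 - 96100) - 11432596/588304695 = -104474 - 11432596/588304695 = -61462556138026/588304695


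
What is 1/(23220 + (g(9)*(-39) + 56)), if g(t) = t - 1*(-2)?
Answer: 1/22847 ≈ 4.3769e-5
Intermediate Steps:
g(t) = 2 + t (g(t) = t + 2 = 2 + t)
1/(23220 + (g(9)*(-39) + 56)) = 1/(23220 + ((2 + 9)*(-39) + 56)) = 1/(23220 + (11*(-39) + 56)) = 1/(23220 + (-429 + 56)) = 1/(23220 - 373) = 1/22847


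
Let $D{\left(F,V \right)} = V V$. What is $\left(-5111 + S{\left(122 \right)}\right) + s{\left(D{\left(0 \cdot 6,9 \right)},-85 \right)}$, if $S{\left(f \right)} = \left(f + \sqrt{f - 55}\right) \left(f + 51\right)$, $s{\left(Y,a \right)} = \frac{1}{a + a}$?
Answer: $\frac{2719149}{170} + 173 \sqrt{67} \approx 17411.0$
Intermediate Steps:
$D{\left(F,V \right)} = V^{2}$
$s{\left(Y,a \right)} = \frac{1}{2 a}$
$S{\left(f \right)} = \left(51 + f\right) \left(f + \sqrt{-55 + f}\right)$ ($S{\left(f \right)} = \left(f + \sqrt{-55 + f}\right) \left(51 + f\right) = \left(51 + f\right) \left(f + \sqrt{-55 + f}\right)$)
$\left(-5111 + S{\left(122 \right)}\right) + s{\left(D{\left(0 \cdot 6,9 \right)},-85 \right)} = \left(-5111 + \left(122^{2} + 51 \cdot 122 + 51 \sqrt{-55 + 122} + 122 \sqrt{-55 + 122}\right)\right) + \frac{1}{2 \left(-85\right)} = \left(-5111 + \left(14884 + 6222 + 51 \sqrt{67} + 122 \sqrt{67}\right)\right) + \frac{1}{2} \left(- \frac{1}{85}\right) = \left(-5111 + \left(21106 + 173 \sqrt{67}\right)\right) - \frac{1}{170} = \left(15995 + 173 \sqrt{67}\right) - \frac{1}{170} = \frac{2719149}{170} + 173 \sqrt{67}$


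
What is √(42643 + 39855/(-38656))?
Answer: √248903560903/2416 ≈ 206.50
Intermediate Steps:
√(42643 + 39855/(-38656)) = √(42643 + 39855*(-1/38656)) = √(42643 - 39855/38656) = √(1648367953/38656) = √248903560903/2416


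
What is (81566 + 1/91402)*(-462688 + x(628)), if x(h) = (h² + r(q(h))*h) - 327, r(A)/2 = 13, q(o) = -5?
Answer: -389934322262499/91402 ≈ -4.2661e+9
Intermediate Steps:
r(A) = 26 (r(A) = 2*13 = 26)
x(h) = -327 + h² + 26*h (x(h) = (h² + 26*h) - 327 = -327 + h² + 26*h)
(81566 + 1/91402)*(-462688 + x(628)) = (81566 + 1/91402)*(-462688 + (-327 + 628² + 26*628)) = (81566 + 1/91402)*(-462688 + (-327 + 394384 + 16328)) = 7455295533*(-462688 + 410385)/91402 = (7455295533/91402)*(-52303) = -389934322262499/91402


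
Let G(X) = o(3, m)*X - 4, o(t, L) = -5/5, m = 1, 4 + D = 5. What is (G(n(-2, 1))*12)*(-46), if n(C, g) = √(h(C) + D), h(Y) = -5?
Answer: 2208 + 1104*I ≈ 2208.0 + 1104.0*I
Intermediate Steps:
D = 1 (D = -4 + 5 = 1)
o(t, L) = -1 (o(t, L) = -5*⅕ = -1)
n(C, g) = 2*I (n(C, g) = √(-5 + 1) = √(-4) = 2*I)
G(X) = -4 - X (G(X) = -X - 4 = -4 - X)
(G(n(-2, 1))*12)*(-46) = ((-4 - 2*I)*12)*(-46) = (-48 - 24*I)*(-46) = 2208 + 1104*I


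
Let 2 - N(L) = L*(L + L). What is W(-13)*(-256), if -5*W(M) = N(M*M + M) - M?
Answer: -12456192/5 ≈ -2.4912e+6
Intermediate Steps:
N(L) = 2 - 2*L² (N(L) = 2 - L*(L + L) = 2 - L*2*L = 2 - 2*L²)
W(M) = -⅖ + M/5 + 2*(M + M²)²/5 (W(M) = -((2 - 2*(M*M + M)²) - M)/5 = -((2 - 2*(M² + M)²) - M)/5 = -((2 - 2*(M + M²)²) - M)/5 = -(2 - M - 2*(M + M²)²)/5 = -⅖ + M/5 + 2*(M + M²)²/5)
W(-13)*(-256) = (-⅖ + (⅕)*(-13) + (⅖)*(-13)²*(1 - 13)²)*(-256) = (-⅖ - 13/5 + (⅖)*169*(-12)²)*(-256) = (-⅖ - 13/5 + (⅖)*169*144)*(-256) = (-⅖ - 13/5 + 48672/5)*(-256) = (48657/5)*(-256) = -12456192/5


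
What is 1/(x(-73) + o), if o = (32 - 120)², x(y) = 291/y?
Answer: 73/565021 ≈ 0.00012920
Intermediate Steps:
o = 7744 (o = (-88)² = 7744)
1/(x(-73) + o) = 1/(291/(-73) + 7744) = 1/(291*(-1/73) + 7744) = 1/(-291/73 + 7744) = 1/(565021/73) = 73/565021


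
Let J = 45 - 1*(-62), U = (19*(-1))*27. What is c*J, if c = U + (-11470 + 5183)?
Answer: -727600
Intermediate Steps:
U = -513 (U = -19*27 = -513)
c = -6800 (c = -513 + (-11470 + 5183) = -513 - 6287 = -6800)
J = 107 (J = 45 + 62 = 107)
c*J = -6800*107 = -727600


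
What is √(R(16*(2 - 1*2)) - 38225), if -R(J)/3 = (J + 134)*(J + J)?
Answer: 5*I*√1529 ≈ 195.51*I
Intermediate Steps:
R(J) = -6*J*(134 + J) (R(J) = -3*(J + 134)*(J + J) = -3*(134 + J)*2*J = -6*J*(134 + J))
√(R(16*(2 - 1*2)) - 38225) = √(-6*16*(2 - 1*2)*(134 + 16*(2 - 1*2)) - 38225) = √(-6*16*(2 - 2)*(134 + 16*(2 - 2)) - 38225) = √(-6*16*0*(134 + 16*0) - 38225) = √(-6*0*(134 + 0) - 38225) = √(-6*0*134 - 38225) = √(0 - 38225) = √(-38225) = 5*I*√1529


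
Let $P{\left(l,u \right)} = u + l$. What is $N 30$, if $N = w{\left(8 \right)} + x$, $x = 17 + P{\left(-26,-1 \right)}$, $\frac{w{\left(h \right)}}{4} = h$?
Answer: $660$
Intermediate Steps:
$w{\left(h \right)} = 4 h$
$P{\left(l,u \right)} = l + u$
$x = -10$ ($x = 17 - 27 = -10$)
$N = 22$ ($N = 4 \cdot 8 - 10 = 32 - 10 = 22$)
$N 30 = 22 \cdot 30 = 660$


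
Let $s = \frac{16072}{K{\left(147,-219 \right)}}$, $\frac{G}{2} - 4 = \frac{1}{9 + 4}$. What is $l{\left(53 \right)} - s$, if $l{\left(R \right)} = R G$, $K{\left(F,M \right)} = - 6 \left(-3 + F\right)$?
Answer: $\frac{632861}{1404} \approx 450.76$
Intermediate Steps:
$G = \frac{106}{13}$ ($G = 8 + \frac{2}{9 + 4} = 8 + \frac{2}{13} = \frac{106}{13} \approx 8.1538$)
$K{\left(F,M \right)} = 18 - 6 F$
$l{\left(R \right)} = \frac{106 R}{13}$ ($l{\left(R \right)} = R \frac{106}{13} = \frac{106 R}{13}$)
$s = - \frac{2009}{108}$ ($s = \frac{16072}{18 - 882} = \frac{16072}{-864} = 16072 \left(- \frac{1}{864}\right) = - \frac{2009}{108} \approx -18.602$)
$l{\left(53 \right)} - s = \frac{106}{13} \cdot 53 - - \frac{2009}{108} = \frac{5618}{13} + \frac{2009}{108} = \frac{632861}{1404}$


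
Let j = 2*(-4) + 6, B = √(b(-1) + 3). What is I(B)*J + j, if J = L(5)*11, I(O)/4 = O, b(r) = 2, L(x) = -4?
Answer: -2 - 176*√5 ≈ -395.55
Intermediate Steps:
B = √5 (B = √(2 + 3) = √5 ≈ 2.2361)
j = -2 (j = -8 + 6 = -2)
I(O) = 4*O
J = -44 (J = -4*11 = -44)
I(B)*J + j = (4*√5)*(-44) - 2 = -176*√5 - 2 = -2 - 176*√5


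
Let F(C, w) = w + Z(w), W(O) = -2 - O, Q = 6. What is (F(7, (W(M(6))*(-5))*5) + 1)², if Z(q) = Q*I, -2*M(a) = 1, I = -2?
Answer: 2809/4 ≈ 702.25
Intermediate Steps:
M(a) = -½ (M(a) = -½*1 = -½)
Z(q) = -12 (Z(q) = 6*(-2) = -12)
F(C, w) = -12 + w (F(C, w) = w - 12 = -12 + w)
(F(7, (W(M(6))*(-5))*5) + 1)² = ((-12 + ((-2 - 1*(-½))*(-5))*5) + 1)² = ((-12 + ((-2 + ½)*(-5))*5) + 1)² = ((-12 - 3/2*(-5)*5) + 1)² = ((-12 + (15/2)*5) + 1)² = ((-12 + 75/2) + 1)² = (51/2 + 1)² = (53/2)² = 2809/4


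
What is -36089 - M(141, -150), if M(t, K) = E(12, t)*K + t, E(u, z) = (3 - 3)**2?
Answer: -36230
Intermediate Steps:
E(u, z) = 0 (E(u, z) = 0**2 = 0)
M(t, K) = t (M(t, K) = 0*K + t = 0 + t = t)
-36089 - M(141, -150) = -36089 - 1*141 = -36089 - 141 = -36230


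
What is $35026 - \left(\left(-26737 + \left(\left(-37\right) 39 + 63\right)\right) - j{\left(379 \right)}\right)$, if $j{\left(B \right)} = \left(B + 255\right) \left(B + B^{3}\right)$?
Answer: $34515224755$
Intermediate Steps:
$j{\left(B \right)} = \left(255 + B\right) \left(B + B^{3}\right)$
$35026 - \left(\left(-26737 + \left(\left(-37\right) 39 + 63\right)\right) - j{\left(379 \right)}\right) = 35026 - \left(\left(-26737 + \left(\left(-37\right) 39 + 63\right)\right) - 379 \left(255 + 379 + 379^{3} + 255 \cdot 379^{2}\right)\right) = 35026 - \left(\left(-26737 + \left(-1443 + 63\right)\right) - 379 \left(255 + 379 + 54439939 + 255 \cdot 143641\right)\right) = 35026 - \left(\left(-26737 - 1380\right) - 379 \left(255 + 379 + 54439939 + 36628455\right)\right) = 35026 - \left(-28117 - 379 \cdot 91069028\right) = 35026 - \left(-28117 - 34515161612\right) = 35026 - -34515189729 = 35026 + 34515189729 = 34515224755$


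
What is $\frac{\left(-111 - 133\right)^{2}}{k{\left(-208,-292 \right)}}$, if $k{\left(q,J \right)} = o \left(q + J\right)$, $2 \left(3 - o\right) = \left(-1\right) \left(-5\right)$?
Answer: $- \frac{29768}{125} \approx -238.14$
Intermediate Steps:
$o = \frac{1}{2}$ ($o = 3 - \frac{\left(-1\right) \left(-5\right)}{2} = 3 - \frac{5}{2} = \frac{1}{2} \approx 0.5$)
$k{\left(q,J \right)} = \frac{J}{2} + \frac{q}{2}$ ($k{\left(q,J \right)} = \frac{q + J}{2} = \frac{J + q}{2} = \frac{J}{2} + \frac{q}{2}$)
$\frac{\left(-111 - 133\right)^{2}}{k{\left(-208,-292 \right)}} = \frac{\left(-111 - 133\right)^{2}}{\frac{1}{2} \left(-292\right) + \frac{1}{2} \left(-208\right)} = \frac{\left(-244\right)^{2}}{-146 - 104} = \frac{59536}{-250} = 59536 \left(- \frac{1}{250}\right) = - \frac{29768}{125}$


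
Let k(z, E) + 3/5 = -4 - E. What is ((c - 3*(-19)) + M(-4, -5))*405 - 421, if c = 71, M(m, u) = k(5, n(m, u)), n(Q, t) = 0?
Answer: 49556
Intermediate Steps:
k(z, E) = -23/5 - E (k(z, E) = -⅗ + (-4 - E) = -23/5 - E)
M(m, u) = -23/5 (M(m, u) = -23/5 - 1*0 = -23/5 + 0 = -23/5)
((c - 3*(-19)) + M(-4, -5))*405 - 421 = ((71 - 3*(-19)) - 23/5)*405 - 421 = ((71 + 57) - 23/5)*405 - 421 = (128 - 23/5)*405 - 421 = (617/5)*405 - 421 = 49977 - 421 = 49556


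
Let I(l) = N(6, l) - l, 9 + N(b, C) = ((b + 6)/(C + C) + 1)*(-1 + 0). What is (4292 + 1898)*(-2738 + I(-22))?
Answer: -185594770/11 ≈ -1.6872e+7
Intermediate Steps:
N(b, C) = -10 - (6 + b)/(2*C) (N(b, C) = -9 + ((b + 6)/(C + C) + 1)*(-1 + 0) = -9 + ((6 + b)/((2*C)) + 1)*(-1) = -9 + ((6 + b)*(1/(2*C)) + 1)*(-1) = -9 + ((6 + b)/(2*C) + 1)*(-1) = -9 + (1 + (6 + b)/(2*C))*(-1) = -9 + (-1 - (6 + b)/(2*C)) = -10 - (6 + b)/(2*C))
I(l) = -l + (-12 - 20*l)/(2*l) (I(l) = (-6 - 1*6 - 20*l)/(2*l) - l = (-6 - 6 - 20*l)/(2*l) - l = (-12 - 20*l)/(2*l) - l = -l + (-12 - 20*l)/(2*l))
(4292 + 1898)*(-2738 + I(-22)) = (4292 + 1898)*(-2738 + (-10 - 1*(-22) - 6/(-22))) = 6190*(-2738 + (-10 + 22 - 6*(-1/22))) = 6190*(-2738 + (-10 + 22 + 3/11)) = 6190*(-2738 + 135/11) = 6190*(-29983/11) = -185594770/11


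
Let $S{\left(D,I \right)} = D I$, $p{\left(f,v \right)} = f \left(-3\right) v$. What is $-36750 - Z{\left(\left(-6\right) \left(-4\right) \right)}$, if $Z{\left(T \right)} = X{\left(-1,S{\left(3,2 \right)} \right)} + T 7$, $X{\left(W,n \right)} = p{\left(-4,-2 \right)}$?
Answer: $-36894$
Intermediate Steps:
$p{\left(f,v \right)} = - 3 f v$
$X{\left(W,n \right)} = -24$ ($X{\left(W,n \right)} = \left(-3\right) \left(-4\right) \left(-2\right) = -24$)
$Z{\left(T \right)} = -24 + 7 T$ ($Z{\left(T \right)} = -24 + T 7 = -24 + 7 T$)
$-36750 - Z{\left(\left(-6\right) \left(-4\right) \right)} = -36750 - \left(-24 + 7 \left(\left(-6\right) \left(-4\right)\right)\right) = -36750 - \left(-24 + 7 \cdot 24\right) = -36750 - \left(-24 + 168\right) = -36750 - 144 = -36894$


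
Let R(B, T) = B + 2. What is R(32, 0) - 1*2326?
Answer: -2292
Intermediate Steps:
R(B, T) = 2 + B
R(32, 0) - 1*2326 = (2 + 32) - 1*2326 = 34 - 2326 = -2292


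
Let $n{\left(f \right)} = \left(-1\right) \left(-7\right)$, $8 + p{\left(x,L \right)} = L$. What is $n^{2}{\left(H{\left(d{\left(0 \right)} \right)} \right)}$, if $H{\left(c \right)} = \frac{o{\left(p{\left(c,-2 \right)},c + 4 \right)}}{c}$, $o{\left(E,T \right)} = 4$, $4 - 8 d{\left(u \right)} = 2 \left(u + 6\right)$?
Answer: $49$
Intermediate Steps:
$d{\left(u \right)} = -1 - \frac{u}{4}$ ($d{\left(u \right)} = \frac{1}{2} - \frac{2 \left(u + 6\right)}{8} = \frac{1}{2} - \frac{2 \left(6 + u\right)}{8} = \frac{1}{2} - \frac{12 + 2 u}{8} = \frac{1}{2} - \left(\frac{3}{2} + \frac{u}{4}\right) = -1 - \frac{u}{4}$)
$p{\left(x,L \right)} = -8 + L$
$H{\left(c \right)} = \frac{4}{c}$
$n{\left(f \right)} = 7$
$n^{2}{\left(H{\left(d{\left(0 \right)} \right)} \right)} = 7^{2} = 49$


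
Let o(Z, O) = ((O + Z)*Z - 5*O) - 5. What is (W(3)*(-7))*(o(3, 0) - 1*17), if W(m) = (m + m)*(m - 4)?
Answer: -546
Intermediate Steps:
o(Z, O) = -5 - 5*O + Z*(O + Z) (o(Z, O) = (Z*(O + Z) - 5*O) - 5 = (-5*O + Z*(O + Z)) - 5 = -5 - 5*O + Z*(O + Z))
W(m) = 2*m*(-4 + m) (W(m) = (2*m)*(-4 + m) = 2*m*(-4 + m))
(W(3)*(-7))*(o(3, 0) - 1*17) = ((2*3*(-4 + 3))*(-7))*((-5 + 3² - 5*0 + 0*3) - 1*17) = ((2*3*(-1))*(-7))*((-5 + 9 + 0 + 0) - 17) = (-6*(-7))*(4 - 17) = 42*(-13) = -546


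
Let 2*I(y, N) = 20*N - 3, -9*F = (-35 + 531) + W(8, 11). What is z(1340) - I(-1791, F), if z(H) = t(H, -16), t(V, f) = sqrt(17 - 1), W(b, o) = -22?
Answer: 3193/6 ≈ 532.17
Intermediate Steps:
F = -158/3 (F = -((-35 + 531) - 22)/9 = -(496 - 22)/9 = -1/9*474 = -158/3 ≈ -52.667)
t(V, f) = 4 (t(V, f) = sqrt(16) = 4)
I(y, N) = -3/2 + 10*N (I(y, N) = (20*N - 3)/2 = (-3 + 20*N)/2 = -3/2 + 10*N)
z(H) = 4
z(1340) - I(-1791, F) = 4 - (-3/2 + 10*(-158/3)) = 4 - (-3/2 - 1580/3) = 4 - 1*(-3169/6) = 4 + 3169/6 = 3193/6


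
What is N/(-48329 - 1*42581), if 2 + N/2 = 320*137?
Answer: -43838/45455 ≈ -0.96443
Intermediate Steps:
N = 87676 (N = -4 + 2*(320*137) = -4 + 2*43840 = -4 + 87680 = 87676)
N/(-48329 - 1*42581) = 87676/(-48329 - 1*42581) = 87676/(-48329 - 42581) = 87676/(-90910) = 87676*(-1/90910) = -43838/45455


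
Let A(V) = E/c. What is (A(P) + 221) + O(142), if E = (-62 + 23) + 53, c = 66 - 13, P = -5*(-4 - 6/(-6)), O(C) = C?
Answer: 19253/53 ≈ 363.26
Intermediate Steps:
P = 15 (P = -5*(-4 - 6*(-⅙)) = -5*(-4 + 1) = -5*(-3) = 15)
c = 53
E = 14 (E = -39 + 53 = 14)
A(V) = 14/53
(A(P) + 221) + O(142) = (14/53 + 221) + 142 = 11727/53 + 142 = 19253/53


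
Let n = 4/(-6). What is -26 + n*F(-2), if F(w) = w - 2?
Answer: -70/3 ≈ -23.333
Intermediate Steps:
F(w) = -2 + w
n = -⅔ (n = 4*(-⅙) = -⅔ ≈ -0.66667)
-26 + n*F(-2) = -26 - 2*(-2 - 2)/3 = -26 - ⅔*(-4) = -26 + 8/3 = -70/3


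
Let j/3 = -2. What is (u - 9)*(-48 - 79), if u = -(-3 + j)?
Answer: 0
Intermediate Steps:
j = -6 (j = 3*(-2) = -6)
u = 9 (u = -(-3 - 6) = -1*(-9) = 9)
(u - 9)*(-48 - 79) = (9 - 9)*(-48 - 79) = 0*(-127) = 0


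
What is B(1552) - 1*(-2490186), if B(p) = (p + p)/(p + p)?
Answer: 2490187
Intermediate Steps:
B(p) = 1 (B(p) = (2*p)/((2*p)) = (2*p)*(1/(2*p)) = 1)
B(1552) - 1*(-2490186) = 1 - 1*(-2490186) = 1 + 2490186 = 2490187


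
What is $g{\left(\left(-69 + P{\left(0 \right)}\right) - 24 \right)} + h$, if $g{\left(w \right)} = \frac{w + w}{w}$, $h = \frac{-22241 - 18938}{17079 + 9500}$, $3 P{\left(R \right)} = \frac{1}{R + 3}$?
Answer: $\frac{11979}{26579} \approx 0.45069$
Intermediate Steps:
$P{\left(R \right)} = \frac{1}{3 \left(3 + R\right)}$ ($P{\left(R \right)} = \frac{1}{3 \left(R + 3\right)} = \frac{1}{3 \left(3 + R\right)}$)
$h = - \frac{41179}{26579} \approx -1.5493$
$g{\left(w \right)} = 2$ ($g{\left(w \right)} = \frac{2 w}{w} = 2$)
$g{\left(\left(-69 + P{\left(0 \right)}\right) - 24 \right)} + h = 2 - \frac{41179}{26579} = \frac{11979}{26579}$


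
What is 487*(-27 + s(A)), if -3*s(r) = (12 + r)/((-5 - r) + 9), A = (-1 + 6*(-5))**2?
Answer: -37276928/2871 ≈ -12984.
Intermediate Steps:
A = 961 (A = (-1 - 30)**2 = (-31)**2 = 961)
s(r) = -(12 + r)/(3*(4 - r)) (s(r) = -(12 + r)/(3*((-5 - r) + 9)) = -(12 + r)/(3*(4 - r)))
487*(-27 + s(A)) = 487*(-27 + (12 + 961)/(3*(-4 + 961))) = 487*(-27 + (1/3)*973/957) = 487*(-27 + (1/3)*(1/957)*973) = 487*(-27 + 973/2871) = 487*(-76544/2871) = -37276928/2871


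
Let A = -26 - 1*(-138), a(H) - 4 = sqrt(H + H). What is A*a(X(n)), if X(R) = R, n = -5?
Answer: 448 + 112*I*sqrt(10) ≈ 448.0 + 354.18*I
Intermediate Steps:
a(H) = 4 + sqrt(2)*sqrt(H) (a(H) = 4 + sqrt(H + H) = 4 + sqrt(2*H) = 4 + sqrt(2)*sqrt(H))
A = 112 (A = -26 + 138 = 112)
A*a(X(n)) = 112*(4 + sqrt(2)*sqrt(-5)) = 112*(4 + sqrt(2)*(I*sqrt(5))) = 112*(4 + I*sqrt(10)) = 448 + 112*I*sqrt(10)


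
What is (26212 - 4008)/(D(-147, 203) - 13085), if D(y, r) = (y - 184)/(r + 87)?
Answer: -6439160/3794981 ≈ -1.6968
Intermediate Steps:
D(y, r) = (-184 + y)/(87 + r)
(26212 - 4008)/(D(-147, 203) - 13085) = (26212 - 4008)/((-184 - 147)/(87 + 203) - 13085) = 22204/(-331/290 - 13085) = 22204/(-3794981/290) = 22204*(-290/3794981) = -6439160/3794981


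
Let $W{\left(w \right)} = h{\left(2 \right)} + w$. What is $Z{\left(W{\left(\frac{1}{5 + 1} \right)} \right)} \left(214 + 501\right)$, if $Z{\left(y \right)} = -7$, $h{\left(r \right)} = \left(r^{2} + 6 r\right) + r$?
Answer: $-5005$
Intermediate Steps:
$h{\left(r \right)} = r^{2} + 7 r$
$W{\left(w \right)} = 18 + w$ ($W{\left(w \right)} = 2 \left(7 + 2\right) + w = 2 \cdot 9 + w = 18 + w$)
$Z{\left(W{\left(\frac{1}{5 + 1} \right)} \right)} \left(214 + 501\right) = - 7 \left(214 + 501\right) = \left(-7\right) 715 = -5005$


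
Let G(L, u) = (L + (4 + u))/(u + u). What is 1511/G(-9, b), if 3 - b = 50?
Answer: 71017/26 ≈ 2731.4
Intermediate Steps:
b = -47 (b = 3 - 1*50 = 3 - 50 = -47)
G(L, u) = (4 + L + u)/(2*u) (G(L, u) = (4 + L + u)/((2*u)) = (4 + L + u)*(1/(2*u)) = (4 + L + u)/(2*u))
1511/G(-9, b) = 1511/(((1/2)*(4 - 9 - 47)/(-47))) = 1511/(((1/2)*(-1/47)*(-52))) = 1511/(26/47) = 1511*(47/26) = 71017/26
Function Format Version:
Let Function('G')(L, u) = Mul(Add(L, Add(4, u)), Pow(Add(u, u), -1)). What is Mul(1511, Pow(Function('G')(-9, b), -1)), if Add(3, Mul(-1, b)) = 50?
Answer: Rational(71017, 26) ≈ 2731.4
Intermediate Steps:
b = -47 (b = Add(3, Mul(-1, 50)) = Add(3, -50) = -47)
Function('G')(L, u) = Mul(Rational(1, 2), Pow(u, -1), Add(4, L, u)) (Function('G')(L, u) = Mul(Add(4, L, u), Pow(Mul(2, u), -1)) = Mul(Add(4, L, u), Mul(Rational(1, 2), Pow(u, -1))) = Mul(Rational(1, 2), Pow(u, -1), Add(4, L, u)))
Mul(1511, Pow(Function('G')(-9, b), -1)) = Mul(1511, Pow(Mul(Rational(1, 2), Pow(-47, -1), Add(4, -9, -47)), -1)) = Mul(1511, Pow(Mul(Rational(1, 2), Rational(-1, 47), -52), -1)) = Mul(1511, Pow(Rational(26, 47), -1)) = Mul(1511, Rational(47, 26)) = Rational(71017, 26)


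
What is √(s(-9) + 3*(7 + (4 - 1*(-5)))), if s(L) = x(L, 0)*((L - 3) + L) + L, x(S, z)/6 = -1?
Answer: √165 ≈ 12.845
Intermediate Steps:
x(S, z) = -6 (x(S, z) = 6*(-1) = -6)
s(L) = 18 - 11*L (s(L) = -6*((L - 3) + L) + L = -6*((-3 + L) + L) + L = -6*(-3 + 2*L) + L = (18 - 12*L) + L = 18 - 11*L)
√(s(-9) + 3*(7 + (4 - 1*(-5)))) = √((18 - 11*(-9)) + 3*(7 + (4 - 1*(-5)))) = √((18 + 99) + 3*(7 + (4 + 5))) = √(117 + 3*(7 + 9)) = √(117 + 3*16) = √(117 + 48) = √165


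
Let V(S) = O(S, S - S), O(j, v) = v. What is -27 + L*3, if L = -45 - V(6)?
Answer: -162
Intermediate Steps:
V(S) = 0 (V(S) = S - S = 0)
L = -45 (L = -45 - 1*0 = -45 + 0 = -45)
-27 + L*3 = -27 - 45*3 = -27 - 135 = -162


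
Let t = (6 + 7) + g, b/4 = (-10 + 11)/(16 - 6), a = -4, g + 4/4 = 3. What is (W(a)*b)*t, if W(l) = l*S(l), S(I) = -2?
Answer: 48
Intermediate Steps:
g = 2 (g = -1 + 3 = 2)
b = ⅖ (b = 4*((-10 + 11)/(16 - 6)) = 4*(1/10) = 4*(1*(⅒)) = 4*(⅒) = ⅖ ≈ 0.40000)
W(l) = -2*l (W(l) = l*(-2) = -2*l)
t = 15 (t = (6 + 7) + 2 = 13 + 2 = 15)
(W(a)*b)*t = (-2*(-4)*(⅖))*15 = (8*(⅖))*15 = (16/5)*15 = 48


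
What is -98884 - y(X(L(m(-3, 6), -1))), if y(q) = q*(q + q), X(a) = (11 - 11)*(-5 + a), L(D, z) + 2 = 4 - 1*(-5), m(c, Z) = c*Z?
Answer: -98884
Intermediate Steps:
m(c, Z) = Z*c
L(D, z) = 7 (L(D, z) = -2 + (4 - 1*(-5)) = -2 + (4 + 5) = -2 + 9 = 7)
X(a) = 0 (X(a) = 0*(-5 + a) = 0)
y(q) = 2*q**2 (y(q) = q*(2*q) = 2*q**2)
-98884 - y(X(L(m(-3, 6), -1))) = -98884 - 2*0**2 = -98884 - 2*0 = -98884 - 1*0 = -98884 + 0 = -98884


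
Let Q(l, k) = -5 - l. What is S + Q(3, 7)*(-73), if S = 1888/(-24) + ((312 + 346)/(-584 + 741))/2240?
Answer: 38082061/75360 ≈ 505.33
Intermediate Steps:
S = -5928179/75360 (S = 1888*(-1/24) + (658/157)*(1/2240) = -236/3 + (658*(1/157))*(1/2240) = -236/3 + (658/157)*(1/2240) = -236/3 + 47/25120 = -5928179/75360 ≈ -78.665)
S + Q(3, 7)*(-73) = -5928179/75360 + (-5 - 1*3)*(-73) = -5928179/75360 + (-5 - 3)*(-73) = -5928179/75360 - 8*(-73) = -5928179/75360 + 584 = 38082061/75360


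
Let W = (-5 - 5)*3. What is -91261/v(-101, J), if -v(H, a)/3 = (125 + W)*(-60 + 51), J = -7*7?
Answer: -91261/2565 ≈ -35.579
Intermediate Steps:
W = -30 (W = -10*3 = -30)
J = -49
v(H, a) = 2565 (v(H, a) = -3*(125 - 30)*(-60 + 51) = -285*(-9) = -3*(-855) = 2565)
-91261/v(-101, J) = -91261/2565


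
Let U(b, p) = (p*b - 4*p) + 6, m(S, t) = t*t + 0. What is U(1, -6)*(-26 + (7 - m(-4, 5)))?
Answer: -1056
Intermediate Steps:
m(S, t) = t**2 (m(S, t) = t**2 + 0 = t**2)
U(b, p) = 6 - 4*p + b*p (U(b, p) = (b*p - 4*p) + 6 = (-4*p + b*p) + 6 = 6 - 4*p + b*p)
U(1, -6)*(-26 + (7 - m(-4, 5))) = (6 - 4*(-6) + 1*(-6))*(-26 + (7 - 1*5**2)) = (6 + 24 - 6)*(-26 + (7 - 1*25)) = 24*(-26 + (7 - 25)) = 24*(-26 - 18) = 24*(-44) = -1056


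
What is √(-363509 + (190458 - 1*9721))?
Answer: 6*I*√5077 ≈ 427.52*I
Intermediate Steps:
√(-363509 + (190458 - 1*9721)) = √(-363509 + (190458 - 9721)) = √(-363509 + 180737) = √(-182772) = 6*I*√5077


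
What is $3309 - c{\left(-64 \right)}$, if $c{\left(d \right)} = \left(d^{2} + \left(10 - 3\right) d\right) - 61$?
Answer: $-278$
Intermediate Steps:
$c{\left(d \right)} = -61 + d^{2} + 7 d$ ($c{\left(d \right)} = \left(d^{2} + \left(10 - 3\right) d\right) - 61 = \left(d^{2} + 7 d\right) - 61 = -61 + d^{2} + 7 d$)
$3309 - c{\left(-64 \right)} = 3309 - \left(-61 + \left(-64\right)^{2} + 7 \left(-64\right)\right) = 3309 - \left(-61 + 4096 - 448\right) = 3309 - 3587 = -278$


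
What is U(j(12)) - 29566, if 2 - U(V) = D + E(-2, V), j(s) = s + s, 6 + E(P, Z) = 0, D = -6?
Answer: -29552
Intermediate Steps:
E(P, Z) = -6 (E(P, Z) = -6 + 0 = -6)
j(s) = 2*s
U(V) = 14 (U(V) = 2 - (-6 - 6) = 2 - 1*(-12) = 2 + 12 = 14)
U(j(12)) - 29566 = 14 - 29566 = -29552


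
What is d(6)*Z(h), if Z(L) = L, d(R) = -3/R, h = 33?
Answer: -33/2 ≈ -16.500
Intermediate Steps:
d(6)*Z(h) = -3/6*33 = -3*⅙*33 = -½*33 = -33/2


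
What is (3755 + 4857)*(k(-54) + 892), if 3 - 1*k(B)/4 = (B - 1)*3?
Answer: 13469168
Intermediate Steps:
k(B) = 24 - 12*B (k(B) = 12 - 4*(B - 1)*3 = 12 - 4*(-1 + B)*3 = 12 - 4*(-3 + 3*B) = 12 + (12 - 12*B) = 24 - 12*B)
(3755 + 4857)*(k(-54) + 892) = (3755 + 4857)*((24 - 12*(-54)) + 892) = 8612*((24 + 648) + 892) = 8612*(672 + 892) = 8612*1564 = 13469168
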